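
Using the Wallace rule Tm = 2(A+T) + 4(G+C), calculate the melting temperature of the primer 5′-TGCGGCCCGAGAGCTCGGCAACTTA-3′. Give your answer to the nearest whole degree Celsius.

82°C

Base counts: A=5, T=4, G=8, C=8 (length 25).
Tm = 2·(5+4) + 4·(8+8) = 2·9 + 4·16 = 18 + 64 = 82°C.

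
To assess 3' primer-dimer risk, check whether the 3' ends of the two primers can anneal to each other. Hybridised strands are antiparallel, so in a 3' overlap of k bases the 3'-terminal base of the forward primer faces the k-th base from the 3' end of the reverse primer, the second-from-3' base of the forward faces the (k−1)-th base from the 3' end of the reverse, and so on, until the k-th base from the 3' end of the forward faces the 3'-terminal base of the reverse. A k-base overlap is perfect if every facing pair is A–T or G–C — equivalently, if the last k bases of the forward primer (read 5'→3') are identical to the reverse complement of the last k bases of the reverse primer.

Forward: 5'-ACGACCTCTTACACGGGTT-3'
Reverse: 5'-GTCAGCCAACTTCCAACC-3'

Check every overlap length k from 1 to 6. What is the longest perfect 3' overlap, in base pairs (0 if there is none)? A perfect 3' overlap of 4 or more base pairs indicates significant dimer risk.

Last 6 bases (5'→3') — forward …CGGGTT, reverse …CCAACC.
Reverse complement of the reverse primer's last 6 bases: GGTTGG; its first k bases are the reverse complement of the reverse primer's last k bases, so a perfect k-base overlap needs the forward primer's last k bases to equal them.
Comparing (forward last k vs required): k=1: T vs G ✗; k=2: TT vs GG ✗; k=3: GTT vs GGT ✗; k=4: GGTT vs GGTT ✓; k=5: GGGTT vs GGTTG ✗; k=6: CGGGTT vs GGTTGG ✗.
Only k = 4 is perfect, so the longest perfect 3' overlap is 4.

Longest perfect overlap: 4 complementary base pairs; significant dimer risk (threshold 4).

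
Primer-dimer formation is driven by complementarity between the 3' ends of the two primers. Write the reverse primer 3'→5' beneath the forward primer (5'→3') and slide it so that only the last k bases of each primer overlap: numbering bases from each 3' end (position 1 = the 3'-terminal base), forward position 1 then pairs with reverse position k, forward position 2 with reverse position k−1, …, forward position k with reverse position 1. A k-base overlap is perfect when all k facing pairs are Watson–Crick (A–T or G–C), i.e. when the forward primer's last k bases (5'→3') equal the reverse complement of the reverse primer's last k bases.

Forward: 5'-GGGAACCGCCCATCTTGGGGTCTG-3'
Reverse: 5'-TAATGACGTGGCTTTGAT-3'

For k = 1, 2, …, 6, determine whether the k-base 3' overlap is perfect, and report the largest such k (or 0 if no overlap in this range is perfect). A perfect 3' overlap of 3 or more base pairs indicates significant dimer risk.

Longest perfect overlap: 0 complementary base pairs; below the dimer-risk threshold (threshold 3).

Last 6 bases (5'→3') — forward …GGTCTG, reverse …TTTGAT.
Reverse complement of the reverse primer's last 6 bases: ATCAAA; its first k bases are the reverse complement of the reverse primer's last k bases, so a perfect k-base overlap needs the forward primer's last k bases to equal them.
Comparing (forward last k vs required): k=1: G vs A ✗; k=2: TG vs AT ✗; k=3: CTG vs ATC ✗; k=4: TCTG vs ATCA ✗; k=5: GTCTG vs ATCAA ✗; k=6: GGTCTG vs ATCAAA ✗.
No overlap length from 1 to 6 is perfect, so the longest perfect 3' overlap is 0.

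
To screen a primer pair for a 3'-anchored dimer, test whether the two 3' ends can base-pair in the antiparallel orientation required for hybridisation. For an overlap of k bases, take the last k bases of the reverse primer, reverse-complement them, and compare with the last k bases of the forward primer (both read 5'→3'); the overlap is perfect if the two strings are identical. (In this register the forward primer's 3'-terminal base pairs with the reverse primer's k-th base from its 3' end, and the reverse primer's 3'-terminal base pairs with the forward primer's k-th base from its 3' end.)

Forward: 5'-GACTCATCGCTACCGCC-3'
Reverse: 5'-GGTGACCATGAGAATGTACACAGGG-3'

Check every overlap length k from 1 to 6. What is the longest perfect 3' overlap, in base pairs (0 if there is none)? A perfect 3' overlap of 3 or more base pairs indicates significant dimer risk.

Longest perfect overlap: 2 complementary base pairs; below the dimer-risk threshold (threshold 3).

Last 6 bases (5'→3') — forward …ACCGCC, reverse …ACAGGG.
Reverse complement of the reverse primer's last 6 bases: CCCTGT; its first k bases are the reverse complement of the reverse primer's last k bases, so a perfect k-base overlap needs the forward primer's last k bases to equal them.
Comparing (forward last k vs required): k=1: C vs C ✓; k=2: CC vs CC ✓; k=3: GCC vs CCC ✗; k=4: CGCC vs CCCT ✗; k=5: CCGCC vs CCCTG ✗; k=6: ACCGCC vs CCCTGT ✗.
Perfect overlaps at k = 1, 2; the largest is 2.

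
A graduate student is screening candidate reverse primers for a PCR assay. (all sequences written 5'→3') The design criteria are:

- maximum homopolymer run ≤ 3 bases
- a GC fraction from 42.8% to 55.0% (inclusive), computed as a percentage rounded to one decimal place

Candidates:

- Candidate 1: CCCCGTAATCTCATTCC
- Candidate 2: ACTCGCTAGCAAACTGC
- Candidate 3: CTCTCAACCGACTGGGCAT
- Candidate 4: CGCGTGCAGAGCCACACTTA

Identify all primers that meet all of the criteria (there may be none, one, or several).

Candidate 2 only.

Candidate 1 (17 nt, A=3 T=5 G=1 C=8): longest run = 4, exceeds 3 ✗; GC 9/17 = 52.9% ✓ — fails.
Candidate 2 (17 nt, A=5 T=3 G=3 C=6): longest run = 3 ✓; GC 9/17 = 52.9% ✓ — passes.
Candidate 3 (19 nt, A=4 T=4 G=4 C=7): longest run = 3 ✓; GC 11/19 = 57.9%, outside 42.8–55.0% ✗ — fails.
Candidate 4 (20 nt, A=5 T=3 G=5 C=7): longest run = 2 ✓; GC 12/20 = 60.0%, outside 42.8–55.0% ✗ — fails.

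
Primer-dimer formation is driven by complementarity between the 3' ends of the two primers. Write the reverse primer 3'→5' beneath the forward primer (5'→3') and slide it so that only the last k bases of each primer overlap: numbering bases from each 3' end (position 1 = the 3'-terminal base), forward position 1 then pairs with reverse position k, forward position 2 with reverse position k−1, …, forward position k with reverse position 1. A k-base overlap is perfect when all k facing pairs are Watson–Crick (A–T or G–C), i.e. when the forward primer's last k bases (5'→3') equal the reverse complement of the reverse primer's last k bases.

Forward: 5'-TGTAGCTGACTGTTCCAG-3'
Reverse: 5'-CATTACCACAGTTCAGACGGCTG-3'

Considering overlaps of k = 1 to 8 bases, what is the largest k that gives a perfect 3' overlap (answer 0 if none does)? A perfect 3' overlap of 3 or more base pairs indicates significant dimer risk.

Last 8 bases (5'→3') — forward …TGTTCCAG, reverse …GACGGCTG.
Reverse complement of the reverse primer's last 8 bases: CAGCCGTC; its first k bases are the reverse complement of the reverse primer's last k bases, so a perfect k-base overlap needs the forward primer's last k bases to equal them.
Comparing (forward last k vs required): k=1: G vs C ✗; k=2: AG vs CA ✗; k=3: CAG vs CAG ✓; k=4: CCAG vs CAGC ✗; k=5: TCCAG vs CAGCC ✗; k=6: TTCCAG vs CAGCCG ✗; k=7: GTTCCAG vs CAGCCGT ✗; k=8: TGTTCCAG vs CAGCCGTC ✗.
Only k = 3 is perfect, so the longest perfect 3' overlap is 3.

Longest perfect overlap: 3 complementary base pairs; significant dimer risk (threshold 3).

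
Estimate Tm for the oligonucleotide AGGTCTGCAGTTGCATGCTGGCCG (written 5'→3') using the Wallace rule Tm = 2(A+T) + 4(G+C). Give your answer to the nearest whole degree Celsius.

Base counts: A=3, T=6, G=9, C=6 (length 24).
Tm = 2·(3+6) + 4·(9+6) = 2·9 + 4·15 = 18 + 60 = 78°C.

78°C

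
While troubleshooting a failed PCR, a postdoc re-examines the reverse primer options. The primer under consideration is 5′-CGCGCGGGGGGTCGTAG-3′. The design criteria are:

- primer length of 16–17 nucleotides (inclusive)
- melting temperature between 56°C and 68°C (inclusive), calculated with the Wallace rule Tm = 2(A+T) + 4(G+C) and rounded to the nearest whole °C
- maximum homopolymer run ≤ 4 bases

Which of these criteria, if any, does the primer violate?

Fails: homopolymer run.

Base counts: A=1, T=2, G=10, C=4 (length 17).
length: length 17 ✓
Tm: Tm = 2·3 + 4·14 = 62°C ✓
homopolymer run: longest run = 6, exceeds 4 ✗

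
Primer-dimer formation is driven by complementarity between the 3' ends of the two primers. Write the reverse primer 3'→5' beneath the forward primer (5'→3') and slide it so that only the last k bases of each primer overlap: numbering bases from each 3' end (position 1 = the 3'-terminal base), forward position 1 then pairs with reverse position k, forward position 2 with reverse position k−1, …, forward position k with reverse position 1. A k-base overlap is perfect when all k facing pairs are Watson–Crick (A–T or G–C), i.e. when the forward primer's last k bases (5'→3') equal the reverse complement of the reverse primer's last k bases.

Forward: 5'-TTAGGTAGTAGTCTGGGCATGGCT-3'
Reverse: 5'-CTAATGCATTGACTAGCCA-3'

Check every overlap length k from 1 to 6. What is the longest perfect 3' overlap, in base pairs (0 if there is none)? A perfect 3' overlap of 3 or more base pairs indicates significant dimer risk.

Longest perfect overlap: 5 complementary base pairs; significant dimer risk (threshold 3).

Last 6 bases (5'→3') — forward …ATGGCT, reverse …TAGCCA.
Reverse complement of the reverse primer's last 6 bases: TGGCTA; its first k bases are the reverse complement of the reverse primer's last k bases, so a perfect k-base overlap needs the forward primer's last k bases to equal them.
Comparing (forward last k vs required): k=1: T vs T ✓; k=2: CT vs TG ✗; k=3: GCT vs TGG ✗; k=4: GGCT vs TGGC ✗; k=5: TGGCT vs TGGCT ✓; k=6: ATGGCT vs TGGCTA ✗.
Perfect overlaps at k = 1, 5; the largest is 5.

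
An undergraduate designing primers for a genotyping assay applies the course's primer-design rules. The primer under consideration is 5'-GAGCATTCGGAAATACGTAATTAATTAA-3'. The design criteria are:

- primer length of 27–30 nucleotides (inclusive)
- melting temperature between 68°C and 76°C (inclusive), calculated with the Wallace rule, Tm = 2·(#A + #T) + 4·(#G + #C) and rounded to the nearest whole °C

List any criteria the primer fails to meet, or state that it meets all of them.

Meets all criteria.

Base counts: A=12, T=8, G=5, C=3 (length 28).
length: length 28 ✓
Tm: Tm = 2·20 + 4·8 = 72°C ✓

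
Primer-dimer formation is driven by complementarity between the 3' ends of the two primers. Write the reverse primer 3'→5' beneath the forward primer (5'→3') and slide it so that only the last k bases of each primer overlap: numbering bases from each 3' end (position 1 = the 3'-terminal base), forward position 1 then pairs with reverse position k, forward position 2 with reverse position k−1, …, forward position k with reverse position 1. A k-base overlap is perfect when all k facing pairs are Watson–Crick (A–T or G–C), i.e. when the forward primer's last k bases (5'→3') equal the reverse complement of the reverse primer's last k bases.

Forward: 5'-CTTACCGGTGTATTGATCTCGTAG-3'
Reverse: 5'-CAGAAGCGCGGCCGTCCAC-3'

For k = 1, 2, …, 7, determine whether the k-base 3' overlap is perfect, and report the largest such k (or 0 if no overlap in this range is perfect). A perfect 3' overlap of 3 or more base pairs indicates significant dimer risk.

Longest perfect overlap: 1 complementary base pair; below the dimer-risk threshold (threshold 3).

Last 7 bases (5'→3') — forward …CTCGTAG, reverse …CGTCCAC.
Reverse complement of the reverse primer's last 7 bases: GTGGACG; its first k bases are the reverse complement of the reverse primer's last k bases, so a perfect k-base overlap needs the forward primer's last k bases to equal them.
Comparing (forward last k vs required): k=1: G vs G ✓; k=2: AG vs GT ✗; k=3: TAG vs GTG ✗; k=4: GTAG vs GTGG ✗; k=5: CGTAG vs GTGGA ✗; k=6: TCGTAG vs GTGGAC ✗; k=7: CTCGTAG vs GTGGACG ✗.
Only k = 1 is perfect, so the longest perfect 3' overlap is 1.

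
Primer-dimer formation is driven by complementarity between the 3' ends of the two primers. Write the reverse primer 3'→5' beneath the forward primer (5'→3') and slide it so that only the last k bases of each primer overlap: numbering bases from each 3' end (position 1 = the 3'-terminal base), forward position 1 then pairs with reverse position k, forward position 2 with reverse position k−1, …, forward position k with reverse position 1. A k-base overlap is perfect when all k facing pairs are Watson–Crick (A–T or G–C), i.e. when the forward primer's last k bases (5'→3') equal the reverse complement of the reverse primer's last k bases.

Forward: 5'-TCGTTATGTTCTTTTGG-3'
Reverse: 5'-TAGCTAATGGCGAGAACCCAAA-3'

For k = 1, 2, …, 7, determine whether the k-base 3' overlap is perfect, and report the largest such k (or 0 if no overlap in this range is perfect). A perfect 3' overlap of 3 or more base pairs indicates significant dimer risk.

Last 7 bases (5'→3') — forward …CTTTTGG, reverse …ACCCAAA.
Reverse complement of the reverse primer's last 7 bases: TTTGGGT; its first k bases are the reverse complement of the reverse primer's last k bases, so a perfect k-base overlap needs the forward primer's last k bases to equal them.
Comparing (forward last k vs required): k=1: G vs T ✗; k=2: GG vs TT ✗; k=3: TGG vs TTT ✗; k=4: TTGG vs TTTG ✗; k=5: TTTGG vs TTTGG ✓; k=6: TTTTGG vs TTTGGG ✗; k=7: CTTTTGG vs TTTGGGT ✗.
Only k = 5 is perfect, so the longest perfect 3' overlap is 5.

Longest perfect overlap: 5 complementary base pairs; significant dimer risk (threshold 3).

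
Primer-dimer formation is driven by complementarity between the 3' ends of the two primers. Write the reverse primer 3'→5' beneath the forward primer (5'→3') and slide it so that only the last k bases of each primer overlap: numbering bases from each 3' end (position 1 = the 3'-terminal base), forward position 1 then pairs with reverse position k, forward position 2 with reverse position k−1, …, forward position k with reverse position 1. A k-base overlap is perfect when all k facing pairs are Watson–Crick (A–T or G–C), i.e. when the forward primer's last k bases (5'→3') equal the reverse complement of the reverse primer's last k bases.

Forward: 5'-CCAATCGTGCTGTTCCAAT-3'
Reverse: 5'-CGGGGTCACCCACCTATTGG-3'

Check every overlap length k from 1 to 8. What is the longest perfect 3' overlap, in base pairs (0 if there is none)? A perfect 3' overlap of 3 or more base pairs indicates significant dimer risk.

Longest perfect overlap: 5 complementary base pairs; significant dimer risk (threshold 3).

Last 8 bases (5'→3') — forward …GTTCCAAT, reverse …CCTATTGG.
Reverse complement of the reverse primer's last 8 bases: CCAATAGG; its first k bases are the reverse complement of the reverse primer's last k bases, so a perfect k-base overlap needs the forward primer's last k bases to equal them.
Comparing (forward last k vs required): k=1: T vs C ✗; k=2: AT vs CC ✗; k=3: AAT vs CCA ✗; k=4: CAAT vs CCAA ✗; k=5: CCAAT vs CCAAT ✓; k=6: TCCAAT vs CCAATA ✗; k=7: TTCCAAT vs CCAATAG ✗; k=8: GTTCCAAT vs CCAATAGG ✗.
Only k = 5 is perfect, so the longest perfect 3' overlap is 5.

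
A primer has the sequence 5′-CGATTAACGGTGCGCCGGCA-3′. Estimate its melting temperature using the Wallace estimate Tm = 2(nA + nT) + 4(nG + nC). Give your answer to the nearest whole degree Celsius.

66°C

Base counts: A=4, T=3, G=7, C=6 (length 20).
Tm = 2·(4+3) + 4·(7+6) = 2·7 + 4·13 = 14 + 52 = 66°C.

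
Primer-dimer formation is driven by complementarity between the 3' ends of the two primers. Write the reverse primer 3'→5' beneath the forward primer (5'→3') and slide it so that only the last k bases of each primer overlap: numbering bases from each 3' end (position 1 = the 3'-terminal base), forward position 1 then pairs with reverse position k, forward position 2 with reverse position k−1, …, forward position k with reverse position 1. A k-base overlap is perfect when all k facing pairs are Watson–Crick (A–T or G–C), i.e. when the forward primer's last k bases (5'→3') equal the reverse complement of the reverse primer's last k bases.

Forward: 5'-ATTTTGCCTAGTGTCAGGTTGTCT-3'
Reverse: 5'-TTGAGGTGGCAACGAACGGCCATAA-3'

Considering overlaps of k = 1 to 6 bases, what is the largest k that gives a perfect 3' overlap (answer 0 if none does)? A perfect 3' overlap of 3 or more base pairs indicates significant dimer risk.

Last 6 bases (5'→3') — forward …TTGTCT, reverse …CCATAA.
Reverse complement of the reverse primer's last 6 bases: TTATGG; its first k bases are the reverse complement of the reverse primer's last k bases, so a perfect k-base overlap needs the forward primer's last k bases to equal them.
Comparing (forward last k vs required): k=1: T vs T ✓; k=2: CT vs TT ✗; k=3: TCT vs TTA ✗; k=4: GTCT vs TTAT ✗; k=5: TGTCT vs TTATG ✗; k=6: TTGTCT vs TTATGG ✗.
Only k = 1 is perfect, so the longest perfect 3' overlap is 1.

Longest perfect overlap: 1 complementary base pair; below the dimer-risk threshold (threshold 3).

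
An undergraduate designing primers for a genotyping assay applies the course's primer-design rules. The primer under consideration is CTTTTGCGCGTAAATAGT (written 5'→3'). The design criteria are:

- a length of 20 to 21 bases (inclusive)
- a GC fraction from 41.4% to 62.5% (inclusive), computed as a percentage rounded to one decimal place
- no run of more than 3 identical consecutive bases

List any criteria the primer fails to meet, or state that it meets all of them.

Fails: length, GC content, homopolymer run.

Base counts: A=4, T=7, G=4, C=3 (length 18).
length: length 18, outside 20–21 ✗
GC content: GC 7/18 = 38.9%, outside 41.4–62.5% ✗
homopolymer run: longest run = 4, exceeds 3 ✗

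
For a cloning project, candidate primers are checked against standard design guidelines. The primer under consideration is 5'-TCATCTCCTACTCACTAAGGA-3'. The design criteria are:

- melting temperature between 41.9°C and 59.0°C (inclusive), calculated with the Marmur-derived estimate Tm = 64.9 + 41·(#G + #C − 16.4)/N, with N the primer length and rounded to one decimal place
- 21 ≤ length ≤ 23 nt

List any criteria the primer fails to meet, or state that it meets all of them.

Base counts: A=6, T=6, G=2, C=7 (length 21).
Tm: Tm = 64.9 + 41·(9 − 16.4)/21 = 50.5°C ✓
length: length 21 ✓

Meets all criteria.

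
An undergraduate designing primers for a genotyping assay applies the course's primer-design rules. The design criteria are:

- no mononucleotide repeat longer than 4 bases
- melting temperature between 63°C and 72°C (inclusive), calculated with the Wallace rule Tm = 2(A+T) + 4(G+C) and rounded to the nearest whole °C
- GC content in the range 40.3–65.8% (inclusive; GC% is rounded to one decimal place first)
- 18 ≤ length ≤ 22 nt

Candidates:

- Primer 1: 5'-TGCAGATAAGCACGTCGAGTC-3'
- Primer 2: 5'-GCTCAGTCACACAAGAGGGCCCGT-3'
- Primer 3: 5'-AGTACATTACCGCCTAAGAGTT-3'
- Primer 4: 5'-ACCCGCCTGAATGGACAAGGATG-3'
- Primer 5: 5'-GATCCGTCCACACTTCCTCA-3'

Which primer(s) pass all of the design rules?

Primer 1 (21 nt, A=6 T=4 G=6 C=5): longest run = 2 ✓; Tm = 2·10 + 4·11 = 64°C ✓; GC 11/21 = 52.4% ✓; length 21 ✓ — passes.
Primer 2 (24 nt, A=6 T=3 G=7 C=8): longest run = 3 ✓; Tm = 2·9 + 4·15 = 78°C, outside 63–72°C ✗; GC 15/24 = 62.5% ✓; length 24, outside 18–22 ✗ — fails.
Primer 3 (22 nt, A=7 T=6 G=4 C=5): longest run = 2 ✓; Tm = 2·13 + 4·9 = 62°C, outside 63–72°C ✗; GC 9/22 = 40.9% ✓; length 22 ✓ — fails.
Primer 4 (23 nt, A=7 T=3 G=7 C=6): longest run = 3 ✓; Tm = 2·10 + 4·13 = 72°C ✓; GC 13/23 = 56.5% ✓; length 23, outside 18–22 ✗ — fails.
Primer 5 (20 nt, A=4 T=5 G=2 C=9): longest run = 2 ✓; Tm = 2·9 + 4·11 = 62°C, outside 63–72°C ✗; GC 11/20 = 55.0% ✓; length 20 ✓ — fails.

Primer 1 only.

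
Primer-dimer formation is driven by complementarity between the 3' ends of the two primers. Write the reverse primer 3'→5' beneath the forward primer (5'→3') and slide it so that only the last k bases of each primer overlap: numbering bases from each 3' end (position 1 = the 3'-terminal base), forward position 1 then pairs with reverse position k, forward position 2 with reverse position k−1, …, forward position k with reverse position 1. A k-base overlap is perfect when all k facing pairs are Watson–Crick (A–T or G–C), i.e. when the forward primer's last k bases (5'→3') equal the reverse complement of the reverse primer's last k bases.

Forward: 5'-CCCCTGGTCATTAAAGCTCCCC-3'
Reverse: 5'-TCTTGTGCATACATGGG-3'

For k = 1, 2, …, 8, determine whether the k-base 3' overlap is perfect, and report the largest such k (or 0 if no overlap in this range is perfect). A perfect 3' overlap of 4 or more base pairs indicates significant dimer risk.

Last 8 bases (5'→3') — forward …AGCTCCCC, reverse …TACATGGG.
Reverse complement of the reverse primer's last 8 bases: CCCATGTA; its first k bases are the reverse complement of the reverse primer's last k bases, so a perfect k-base overlap needs the forward primer's last k bases to equal them.
Comparing (forward last k vs required): k=1: C vs C ✓; k=2: CC vs CC ✓; k=3: CCC vs CCC ✓; k=4: CCCC vs CCCA ✗; k=5: TCCCC vs CCCAT ✗; k=6: CTCCCC vs CCCATG ✗; k=7: GCTCCCC vs CCCATGT ✗; k=8: AGCTCCCC vs CCCATGTA ✗.
Perfect overlaps at k = 1, 2, 3; the largest is 3.

Longest perfect overlap: 3 complementary base pairs; below the dimer-risk threshold (threshold 4).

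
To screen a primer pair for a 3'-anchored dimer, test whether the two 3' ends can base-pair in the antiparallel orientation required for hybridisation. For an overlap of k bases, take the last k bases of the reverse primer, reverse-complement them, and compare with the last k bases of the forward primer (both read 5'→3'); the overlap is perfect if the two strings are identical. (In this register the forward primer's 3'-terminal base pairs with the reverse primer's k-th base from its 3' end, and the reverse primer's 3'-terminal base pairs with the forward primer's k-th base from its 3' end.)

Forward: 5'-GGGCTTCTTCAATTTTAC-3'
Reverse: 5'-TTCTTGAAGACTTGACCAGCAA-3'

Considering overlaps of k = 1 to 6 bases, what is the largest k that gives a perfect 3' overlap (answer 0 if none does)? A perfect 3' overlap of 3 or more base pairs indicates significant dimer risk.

Longest perfect overlap: 0 complementary base pairs; below the dimer-risk threshold (threshold 3).

Last 6 bases (5'→3') — forward …TTTTAC, reverse …CAGCAA.
Reverse complement of the reverse primer's last 6 bases: TTGCTG; its first k bases are the reverse complement of the reverse primer's last k bases, so a perfect k-base overlap needs the forward primer's last k bases to equal them.
Comparing (forward last k vs required): k=1: C vs T ✗; k=2: AC vs TT ✗; k=3: TAC vs TTG ✗; k=4: TTAC vs TTGC ✗; k=5: TTTAC vs TTGCT ✗; k=6: TTTTAC vs TTGCTG ✗.
No overlap length from 1 to 6 is perfect, so the longest perfect 3' overlap is 0.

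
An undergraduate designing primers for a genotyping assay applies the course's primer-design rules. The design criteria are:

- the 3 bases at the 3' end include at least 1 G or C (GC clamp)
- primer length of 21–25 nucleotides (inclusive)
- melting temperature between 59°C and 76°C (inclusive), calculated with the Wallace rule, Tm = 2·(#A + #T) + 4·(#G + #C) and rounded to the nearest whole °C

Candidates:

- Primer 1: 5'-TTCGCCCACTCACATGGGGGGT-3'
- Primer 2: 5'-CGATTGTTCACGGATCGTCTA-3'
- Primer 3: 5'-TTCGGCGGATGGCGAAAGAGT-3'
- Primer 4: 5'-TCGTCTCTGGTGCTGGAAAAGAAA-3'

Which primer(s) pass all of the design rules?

Primer 1 (22 nt, A=3 T=5 G=7 C=7): 3' end GGT has 2 G/C ✓; length 22 ✓; Tm = 2·8 + 4·14 = 72°C ✓ — passes.
Primer 2 (21 nt, A=4 T=7 G=5 C=5): 3' end CTA has 1 G/C ✓; length 21 ✓; Tm = 2·11 + 4·10 = 62°C ✓ — passes.
Primer 3 (21 nt, A=5 T=4 G=9 C=3): 3' end AGT has 1 G/C ✓; length 21 ✓; Tm = 2·9 + 4·12 = 66°C ✓ — passes.
Primer 4 (24 nt, A=7 T=6 G=7 C=4): 3' end AAA has 0 G/C, need ≥1 ✗; length 24 ✓; Tm = 2·13 + 4·11 = 70°C ✓ — fails.

Primer 1, Primer 2 and Primer 3.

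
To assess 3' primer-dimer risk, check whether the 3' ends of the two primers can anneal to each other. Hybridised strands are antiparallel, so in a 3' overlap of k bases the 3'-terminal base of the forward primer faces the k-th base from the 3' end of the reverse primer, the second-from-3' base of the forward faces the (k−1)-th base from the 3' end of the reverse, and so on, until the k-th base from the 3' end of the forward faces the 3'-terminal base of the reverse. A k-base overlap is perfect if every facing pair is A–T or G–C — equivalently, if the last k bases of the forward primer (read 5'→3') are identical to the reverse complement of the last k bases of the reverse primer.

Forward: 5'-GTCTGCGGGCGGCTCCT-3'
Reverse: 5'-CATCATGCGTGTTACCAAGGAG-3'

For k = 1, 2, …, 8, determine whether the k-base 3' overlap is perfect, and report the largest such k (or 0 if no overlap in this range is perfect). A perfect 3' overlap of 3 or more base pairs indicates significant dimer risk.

Last 8 bases (5'→3') — forward …CGGCTCCT, reverse …CCAAGGAG.
Reverse complement of the reverse primer's last 8 bases: CTCCTTGG; its first k bases are the reverse complement of the reverse primer's last k bases, so a perfect k-base overlap needs the forward primer's last k bases to equal them.
Comparing (forward last k vs required): k=1: T vs C ✗; k=2: CT vs CT ✓; k=3: CCT vs CTC ✗; k=4: TCCT vs CTCC ✗; k=5: CTCCT vs CTCCT ✓; k=6: GCTCCT vs CTCCTT ✗; k=7: GGCTCCT vs CTCCTTG ✗; k=8: CGGCTCCT vs CTCCTTGG ✗.
Perfect overlaps at k = 2, 5; the largest is 5.

Longest perfect overlap: 5 complementary base pairs; significant dimer risk (threshold 3).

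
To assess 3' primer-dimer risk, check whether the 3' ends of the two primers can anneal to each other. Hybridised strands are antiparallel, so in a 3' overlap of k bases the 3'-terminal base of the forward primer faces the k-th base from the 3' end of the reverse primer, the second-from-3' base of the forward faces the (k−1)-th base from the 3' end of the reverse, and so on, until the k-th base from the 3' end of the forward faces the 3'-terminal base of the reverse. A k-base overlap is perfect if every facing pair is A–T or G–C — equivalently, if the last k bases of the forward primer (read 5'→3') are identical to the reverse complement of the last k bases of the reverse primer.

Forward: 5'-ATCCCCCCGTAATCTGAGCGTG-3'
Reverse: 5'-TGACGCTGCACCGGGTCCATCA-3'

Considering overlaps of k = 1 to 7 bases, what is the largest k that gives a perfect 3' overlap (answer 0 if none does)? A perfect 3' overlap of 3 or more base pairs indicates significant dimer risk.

Longest perfect overlap: 2 complementary base pairs; below the dimer-risk threshold (threshold 3).

Last 7 bases (5'→3') — forward …GAGCGTG, reverse …TCCATCA.
Reverse complement of the reverse primer's last 7 bases: TGATGGA; its first k bases are the reverse complement of the reverse primer's last k bases, so a perfect k-base overlap needs the forward primer's last k bases to equal them.
Comparing (forward last k vs required): k=1: G vs T ✗; k=2: TG vs TG ✓; k=3: GTG vs TGA ✗; k=4: CGTG vs TGAT ✗; k=5: GCGTG vs TGATG ✗; k=6: AGCGTG vs TGATGG ✗; k=7: GAGCGTG vs TGATGGA ✗.
Only k = 2 is perfect, so the longest perfect 3' overlap is 2.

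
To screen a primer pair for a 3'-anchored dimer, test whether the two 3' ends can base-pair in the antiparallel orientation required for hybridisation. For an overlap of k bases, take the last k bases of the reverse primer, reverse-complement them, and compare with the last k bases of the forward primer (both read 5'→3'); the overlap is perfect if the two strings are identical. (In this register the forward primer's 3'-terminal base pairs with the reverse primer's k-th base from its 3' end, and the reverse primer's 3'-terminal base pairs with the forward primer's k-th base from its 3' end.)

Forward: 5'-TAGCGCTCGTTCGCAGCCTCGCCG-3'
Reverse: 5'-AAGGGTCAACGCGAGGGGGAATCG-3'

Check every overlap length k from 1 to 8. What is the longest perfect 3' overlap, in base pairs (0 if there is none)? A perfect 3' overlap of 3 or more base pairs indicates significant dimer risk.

Longest perfect overlap: 2 complementary base pairs; below the dimer-risk threshold (threshold 3).

Last 8 bases (5'→3') — forward …CCTCGCCG, reverse …GGGAATCG.
Reverse complement of the reverse primer's last 8 bases: CGATTCCC; its first k bases are the reverse complement of the reverse primer's last k bases, so a perfect k-base overlap needs the forward primer's last k bases to equal them.
Comparing (forward last k vs required): k=1: G vs C ✗; k=2: CG vs CG ✓; k=3: CCG vs CGA ✗; k=4: GCCG vs CGAT ✗; k=5: CGCCG vs CGATT ✗; k=6: TCGCCG vs CGATTC ✗; k=7: CTCGCCG vs CGATTCC ✗; k=8: CCTCGCCG vs CGATTCCC ✗.
Only k = 2 is perfect, so the longest perfect 3' overlap is 2.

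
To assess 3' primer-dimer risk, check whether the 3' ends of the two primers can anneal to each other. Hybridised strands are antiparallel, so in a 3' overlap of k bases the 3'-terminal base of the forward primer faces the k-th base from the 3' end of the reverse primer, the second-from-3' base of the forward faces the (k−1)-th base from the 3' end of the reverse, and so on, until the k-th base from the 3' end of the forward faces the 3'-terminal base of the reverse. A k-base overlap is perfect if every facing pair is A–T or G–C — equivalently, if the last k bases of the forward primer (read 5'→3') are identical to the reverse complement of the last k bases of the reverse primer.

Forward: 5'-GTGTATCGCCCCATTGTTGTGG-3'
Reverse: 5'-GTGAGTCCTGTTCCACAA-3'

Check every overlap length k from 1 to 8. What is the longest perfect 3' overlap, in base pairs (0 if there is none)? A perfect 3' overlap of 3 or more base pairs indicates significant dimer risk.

Longest perfect overlap: 6 complementary base pairs; significant dimer risk (threshold 3).

Last 8 bases (5'→3') — forward …TGTTGTGG, reverse …TTCCACAA.
Reverse complement of the reverse primer's last 8 bases: TTGTGGAA; its first k bases are the reverse complement of the reverse primer's last k bases, so a perfect k-base overlap needs the forward primer's last k bases to equal them.
Comparing (forward last k vs required): k=1: G vs T ✗; k=2: GG vs TT ✗; k=3: TGG vs TTG ✗; k=4: GTGG vs TTGT ✗; k=5: TGTGG vs TTGTG ✗; k=6: TTGTGG vs TTGTGG ✓; k=7: GTTGTGG vs TTGTGGA ✗; k=8: TGTTGTGG vs TTGTGGAA ✗.
Only k = 6 is perfect, so the longest perfect 3' overlap is 6.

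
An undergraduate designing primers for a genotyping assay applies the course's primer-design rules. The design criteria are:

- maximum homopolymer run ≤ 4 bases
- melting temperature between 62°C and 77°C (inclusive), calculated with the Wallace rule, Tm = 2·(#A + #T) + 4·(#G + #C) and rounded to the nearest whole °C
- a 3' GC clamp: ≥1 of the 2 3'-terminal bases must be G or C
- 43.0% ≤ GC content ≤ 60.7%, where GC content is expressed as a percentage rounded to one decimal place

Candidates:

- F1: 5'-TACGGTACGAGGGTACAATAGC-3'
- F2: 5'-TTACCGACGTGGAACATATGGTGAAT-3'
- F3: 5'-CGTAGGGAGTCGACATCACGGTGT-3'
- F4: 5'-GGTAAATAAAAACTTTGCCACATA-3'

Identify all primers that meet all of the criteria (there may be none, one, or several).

F1 (22 nt, A=7 T=4 G=7 C=4): longest run = 3 ✓; Tm = 2·11 + 4·11 = 66°C ✓; 3' end GC has 2 G/C ✓; GC 11/22 = 50.0% ✓ — passes.
F2 (26 nt, A=8 T=7 G=7 C=4): longest run = 2 ✓; Tm = 2·15 + 4·11 = 74°C ✓; 3' end AT has 0 G/C, need ≥1 ✗; GC 11/26 = 42.3%, outside 43.0–60.7% ✗ — fails.
F3 (24 nt, A=5 T=5 G=9 C=5): longest run = 3 ✓; Tm = 2·10 + 4·14 = 76°C ✓; 3' end GT has 1 G/C ✓; GC 14/24 = 58.3% ✓ — passes.
F4 (24 nt, A=11 T=6 G=3 C=4): longest run = 5, exceeds 4 ✗; Tm = 2·17 + 4·7 = 62°C ✓; 3' end TA has 0 G/C, need ≥1 ✗; GC 7/24 = 29.2%, outside 43.0–60.7% ✗ — fails.

F1 and F3.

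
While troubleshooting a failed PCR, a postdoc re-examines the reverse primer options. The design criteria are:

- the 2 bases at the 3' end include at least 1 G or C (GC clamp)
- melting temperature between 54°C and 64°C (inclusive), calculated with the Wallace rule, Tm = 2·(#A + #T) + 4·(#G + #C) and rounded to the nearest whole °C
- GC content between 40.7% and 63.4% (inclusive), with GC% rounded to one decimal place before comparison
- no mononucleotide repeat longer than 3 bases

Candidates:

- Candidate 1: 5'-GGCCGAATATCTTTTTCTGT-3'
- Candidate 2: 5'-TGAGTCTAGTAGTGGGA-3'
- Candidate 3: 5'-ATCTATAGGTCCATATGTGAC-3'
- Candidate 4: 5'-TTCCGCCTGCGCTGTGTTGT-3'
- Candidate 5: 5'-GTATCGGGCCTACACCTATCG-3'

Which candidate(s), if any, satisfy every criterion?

Candidate 4 only.

Candidate 1 (20 nt, A=3 T=9 G=4 C=4): 3' end GT has 1 G/C ✓; Tm = 2·12 + 4·8 = 56°C ✓; GC 8/20 = 40.0%, outside 40.7–63.4% ✗; longest run = 5, exceeds 3 ✗ — fails.
Candidate 2 (17 nt, A=4 T=5 G=7 C=1): 3' end GA has 1 G/C ✓; Tm = 2·9 + 4·8 = 50°C, outside 54–64°C ✗; GC 8/17 = 47.1% ✓; longest run = 3 ✓ — fails.
Candidate 3 (21 nt, A=6 T=7 G=4 C=4): 3' end AC has 1 G/C ✓; Tm = 2·13 + 4·8 = 58°C ✓; GC 8/21 = 38.1%, outside 40.7–63.4% ✗; longest run = 2 ✓ — fails.
Candidate 4 (20 nt, A=0 T=8 G=6 C=6): 3' end GT has 1 G/C ✓; Tm = 2·8 + 4·12 = 64°C ✓; GC 12/20 = 60.0% ✓; longest run = 2 ✓ — passes.
Candidate 5 (21 nt, A=4 T=5 G=5 C=7): 3' end CG has 2 G/C ✓; Tm = 2·9 + 4·12 = 66°C, outside 54–64°C ✗; GC 12/21 = 57.1% ✓; longest run = 3 ✓ — fails.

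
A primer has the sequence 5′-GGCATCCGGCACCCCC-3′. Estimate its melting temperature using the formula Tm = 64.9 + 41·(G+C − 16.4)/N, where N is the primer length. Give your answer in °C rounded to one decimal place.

56.2°C

Base counts: A=2, T=1, G=4, C=9; G+C = 13, N = 16.
Tm = 64.9 + 41·(13 − 16.4)/16 = 64.9 + -139.40/16 = 56.2°C.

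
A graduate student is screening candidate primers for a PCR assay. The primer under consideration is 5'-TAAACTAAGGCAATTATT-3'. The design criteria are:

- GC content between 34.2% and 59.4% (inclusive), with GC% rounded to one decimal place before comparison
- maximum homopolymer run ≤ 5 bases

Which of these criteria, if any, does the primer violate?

Fails: GC content.

Base counts: A=8, T=6, G=2, C=2 (length 18).
GC content: GC 4/18 = 22.2%, outside 34.2–59.4% ✗
homopolymer run: longest run = 3 ✓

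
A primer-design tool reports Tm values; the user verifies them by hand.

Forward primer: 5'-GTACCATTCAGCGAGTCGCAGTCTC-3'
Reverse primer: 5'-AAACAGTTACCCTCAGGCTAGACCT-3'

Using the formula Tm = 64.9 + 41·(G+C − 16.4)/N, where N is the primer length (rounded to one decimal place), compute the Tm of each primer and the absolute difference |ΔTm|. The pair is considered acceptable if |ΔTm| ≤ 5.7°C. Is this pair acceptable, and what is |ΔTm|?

|ΔTm| = 3.3°C; the pair is acceptable.

Forward: G+C = 14, N = 25 → Tm = 64.9 + 41·(14 − 16.4)/25 = 61.0°C.
Reverse: G+C = 12, N = 25 → Tm = 64.9 + 41·(12 − 16.4)/25 = 57.7°C.
|ΔTm| = |61.0 − 57.7| = 3.3°C, ≤ 5.7°C.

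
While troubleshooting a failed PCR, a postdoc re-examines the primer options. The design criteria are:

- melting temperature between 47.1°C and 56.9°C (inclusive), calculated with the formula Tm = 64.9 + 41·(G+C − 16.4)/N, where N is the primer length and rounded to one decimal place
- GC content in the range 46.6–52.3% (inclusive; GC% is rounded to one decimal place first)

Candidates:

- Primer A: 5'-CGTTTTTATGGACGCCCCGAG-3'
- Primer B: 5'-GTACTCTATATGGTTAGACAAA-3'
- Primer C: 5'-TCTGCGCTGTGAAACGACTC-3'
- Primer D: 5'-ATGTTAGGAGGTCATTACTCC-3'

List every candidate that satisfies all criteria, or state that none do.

Primer A (21 nt, A=3 T=6 G=6 C=6): Tm = 64.9 + 41·(12 − 16.4)/21 = 56.3°C ✓; GC 12/21 = 57.1%, outside 46.6–52.3% ✗ — fails.
Primer B (22 nt, A=8 T=7 G=4 C=3): Tm = 64.9 + 41·(7 − 16.4)/22 = 47.4°C ✓; GC 7/22 = 31.8%, outside 46.6–52.3% ✗ — fails.
Primer C (20 nt, A=4 T=5 G=5 C=6): Tm = 64.9 + 41·(11 − 16.4)/20 = 53.8°C ✓; GC 11/20 = 55.0%, outside 46.6–52.3% ✗ — fails.
Primer D (21 nt, A=5 T=7 G=5 C=4): Tm = 64.9 + 41·(9 − 16.4)/21 = 50.5°C ✓; GC 9/21 = 42.9%, outside 46.6–52.3% ✗ — fails.

None of the candidates satisfy all criteria.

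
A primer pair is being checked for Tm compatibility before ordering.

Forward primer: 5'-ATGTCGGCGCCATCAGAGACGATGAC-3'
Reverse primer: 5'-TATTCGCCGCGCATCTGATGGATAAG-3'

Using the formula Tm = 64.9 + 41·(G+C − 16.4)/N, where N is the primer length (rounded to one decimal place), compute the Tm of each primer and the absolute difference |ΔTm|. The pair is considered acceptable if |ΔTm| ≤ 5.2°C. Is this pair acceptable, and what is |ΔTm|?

Forward: G+C = 15, N = 26 → Tm = 64.9 + 41·(15 − 16.4)/26 = 62.7°C.
Reverse: G+C = 13, N = 26 → Tm = 64.9 + 41·(13 − 16.4)/26 = 59.5°C.
|ΔTm| = |62.7 − 59.5| = 3.2°C, ≤ 5.2°C.

|ΔTm| = 3.2°C; the pair is acceptable.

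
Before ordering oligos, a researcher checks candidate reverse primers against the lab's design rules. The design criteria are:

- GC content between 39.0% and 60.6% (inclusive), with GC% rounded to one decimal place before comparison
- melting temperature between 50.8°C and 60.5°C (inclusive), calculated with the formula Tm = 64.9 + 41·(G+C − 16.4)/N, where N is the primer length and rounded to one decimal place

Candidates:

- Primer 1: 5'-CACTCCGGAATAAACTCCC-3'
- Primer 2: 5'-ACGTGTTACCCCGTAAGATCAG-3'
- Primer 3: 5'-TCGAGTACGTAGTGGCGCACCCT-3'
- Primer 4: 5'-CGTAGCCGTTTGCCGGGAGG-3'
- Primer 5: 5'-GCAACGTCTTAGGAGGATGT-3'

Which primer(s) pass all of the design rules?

Primer 1, Primer 2 and Primer 5.

Primer 1 (19 nt, A=6 T=3 G=2 C=8): GC 10/19 = 52.6% ✓; Tm = 64.9 + 41·(10 − 16.4)/19 = 51.1°C ✓ — passes.
Primer 2 (22 nt, A=6 T=5 G=5 C=6): GC 11/22 = 50.0% ✓; Tm = 64.9 + 41·(11 − 16.4)/22 = 54.8°C ✓ — passes.
Primer 3 (23 nt, A=4 T=5 G=7 C=7): GC 14/23 = 60.9%, outside 39.0–60.6% ✗; Tm = 64.9 + 41·(14 − 16.4)/23 = 60.6°C, outside 50.8–60.5°C ✗ — fails.
Primer 4 (20 nt, A=2 T=4 G=9 C=5): GC 14/20 = 70.0%, outside 39.0–60.6% ✗; Tm = 64.9 + 41·(14 − 16.4)/20 = 60.0°C ✓ — fails.
Primer 5 (20 nt, A=5 T=5 G=7 C=3): GC 10/20 = 50.0% ✓; Tm = 64.9 + 41·(10 − 16.4)/20 = 51.8°C ✓ — passes.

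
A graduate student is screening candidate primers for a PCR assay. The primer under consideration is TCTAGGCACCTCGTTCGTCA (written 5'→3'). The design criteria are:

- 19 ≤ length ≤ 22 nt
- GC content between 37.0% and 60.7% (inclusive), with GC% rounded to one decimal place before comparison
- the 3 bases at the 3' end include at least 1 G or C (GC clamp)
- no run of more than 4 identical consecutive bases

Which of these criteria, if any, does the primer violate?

Base counts: A=3, T=6, G=4, C=7 (length 20).
length: length 20 ✓
GC content: GC 11/20 = 55.0% ✓
GC clamp: 3' end TCA has 1 G/C ✓
homopolymer run: longest run = 2 ✓

Meets all criteria.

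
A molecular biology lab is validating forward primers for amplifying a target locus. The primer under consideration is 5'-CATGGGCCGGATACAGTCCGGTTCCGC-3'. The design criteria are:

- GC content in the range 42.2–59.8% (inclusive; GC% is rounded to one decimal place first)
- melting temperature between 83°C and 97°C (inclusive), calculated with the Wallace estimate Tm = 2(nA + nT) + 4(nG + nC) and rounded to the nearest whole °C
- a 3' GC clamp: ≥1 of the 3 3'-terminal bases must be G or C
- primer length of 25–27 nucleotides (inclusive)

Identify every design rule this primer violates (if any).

Fails: GC content.

Base counts: A=4, T=5, G=9, C=9 (length 27).
GC content: GC 18/27 = 66.7%, outside 42.2–59.8% ✗
Tm: Tm = 2·9 + 4·18 = 90°C ✓
GC clamp: 3' end CGC has 3 G/C ✓
length: length 27 ✓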